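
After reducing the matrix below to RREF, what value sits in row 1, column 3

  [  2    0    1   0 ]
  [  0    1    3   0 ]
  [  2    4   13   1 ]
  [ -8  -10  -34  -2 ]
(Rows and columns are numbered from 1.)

1/2

Multiply R1 by 1/2.
  [  1    0  1/2   0 ]
  [  0    1    3   0 ]
  [  2    4   13   1 ]
  [ -8  -10  -34  -2 ]
Subtract 2 times R1 from R3.
  [  1    0  1/2   0 ]
  [  0    1    3   0 ]
  [  0    4   12   1 ]
  [ -8  -10  -34  -2 ]
Add 8 times R1 to R4.
  [ 1    0  1/2   0 ]
  [ 0    1    3   0 ]
  [ 0    4   12   1 ]
  [ 0  -10  -30  -2 ]
Subtract 4 times R2 from R3.
  [ 1    0  1/2   0 ]
  [ 0    1    3   0 ]
  [ 0    0    0   1 ]
  [ 0  -10  -30  -2 ]
Add 10 times R2 to R4.
  [ 1  0  1/2   0 ]
  [ 0  1    3   0 ]
  [ 0  0    0   1 ]
  [ 0  0    0  -2 ]
Add 2 times R3 to R4.
  [ 1  0  1/2  0 ]
  [ 0  1    3  0 ]
  [ 0  0    0  1 ]
  [ 0  0    0  0 ]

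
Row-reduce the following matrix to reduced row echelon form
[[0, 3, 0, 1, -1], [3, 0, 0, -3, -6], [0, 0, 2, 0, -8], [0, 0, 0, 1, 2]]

[[1, 0, 0, 0, 0], [0, 1, 0, 0, -1], [0, 0, 1, 0, -4], [0, 0, 0, 1, 2]]

R1 <=> R2
  [ 3  0  0  -3  -6 ]
  [ 0  3  0   1  -1 ]
  [ 0  0  2   0  -8 ]
  [ 0  0  0   1   2 ]
R1 → 1/3·R1
  [ 1  0  0  -1  -2 ]
  [ 0  3  0   1  -1 ]
  [ 0  0  2   0  -8 ]
  [ 0  0  0   1   2 ]
R2 → 1/3·R2
  [ 1  0  0   -1    -2 ]
  [ 0  1  0  1/3  -1/3 ]
  [ 0  0  2    0    -8 ]
  [ 0  0  0    1     2 ]
R3 → 1/2·R3
  [ 1  0  0   -1    -2 ]
  [ 0  1  0  1/3  -1/3 ]
  [ 0  0  1    0    -4 ]
  [ 0  0  0    1     2 ]
R2 → R2 − 1/3·R4
  [ 1  0  0  -1  -2 ]
  [ 0  1  0   0  -1 ]
  [ 0  0  1   0  -4 ]
  [ 0  0  0   1   2 ]
R1 → R1 + R4
  [ 1  0  0  0   0 ]
  [ 0  1  0  0  -1 ]
  [ 0  0  1  0  -4 ]
  [ 0  0  0  1   2 ]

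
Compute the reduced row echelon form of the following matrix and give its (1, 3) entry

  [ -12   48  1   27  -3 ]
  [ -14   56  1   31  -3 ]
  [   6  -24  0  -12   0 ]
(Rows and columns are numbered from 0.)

3

r1 ← -1/12·r1
  [   1   -4  -1/12  -9/4  1/4 ]
  [ -14   56      1    31   -3 ]
  [   6  -24      0   -12    0 ]
r2 ← r2 + 14·r1
  [ 1   -4  -1/12  -9/4  1/4 ]
  [ 0    0   -1/6  -1/2  1/2 ]
  [ 6  -24      0   -12    0 ]
r3 ← r3 − 6·r1
  [ 1  -4  -1/12  -9/4   1/4 ]
  [ 0   0   -1/6  -1/2   1/2 ]
  [ 0   0    1/2   3/2  -3/2 ]
r2 ← -6·r2
  [ 1  -4  -1/12  -9/4   1/4 ]
  [ 0   0      1     3    -3 ]
  [ 0   0    1/2   3/2  -3/2 ]
r3 ← r3 − 1/2·r2
  [ 1  -4  -1/12  -9/4  1/4 ]
  [ 0   0      1     3   -3 ]
  [ 0   0      0     0    0 ]
r1 ← r1 + 1/12·r2
  [ 1  -4  0  -2   0 ]
  [ 0   0  1   3  -3 ]
  [ 0   0  0   0   0 ]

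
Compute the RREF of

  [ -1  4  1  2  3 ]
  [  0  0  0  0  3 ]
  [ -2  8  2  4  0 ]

[[1, -4, -1, -2, 0], [0, 0, 0, 0, 1], [0, 0, 0, 0, 0]]

Multiply r1 by -1.
Add 2 times r1 to r3.
Multiply r2 by 1/3.
Add 6 times r2 to r3.
Add 3 times r2 to r1.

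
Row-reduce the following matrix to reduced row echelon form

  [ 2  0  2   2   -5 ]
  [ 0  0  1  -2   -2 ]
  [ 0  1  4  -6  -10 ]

R1 ← 1/2·R1
  [ 1  0  1   1  -5/2 ]
  [ 0  0  1  -2    -2 ]
  [ 0  1  4  -6   -10 ]
R2 <=> R3
  [ 1  0  1   1  -5/2 ]
  [ 0  1  4  -6   -10 ]
  [ 0  0  1  -2    -2 ]
R2 ← R2 − 4·R3
  [ 1  0  1   1  -5/2 ]
  [ 0  1  0   2    -2 ]
  [ 0  0  1  -2    -2 ]
R1 ← R1 − R3
  [ 1  0  0   3  -1/2 ]
  [ 0  1  0   2    -2 ]
  [ 0  0  1  -2    -2 ]

[[1, 0, 0, 3, -1/2], [0, 1, 0, 2, -2], [0, 0, 1, -2, -2]]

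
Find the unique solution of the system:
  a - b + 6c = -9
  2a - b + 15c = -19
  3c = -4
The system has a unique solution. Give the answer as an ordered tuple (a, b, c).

(2, 3, -4/3)

Form the augmented matrix and row-reduce:
  [ 1  -1   6  |   -9 ]
  [ 2  -1  15  |  -19 ]
  [ 0   0   3  |   -4 ]
ρ2 ← ρ2 − 2·ρ1
  [ 1  -1  6  |  -9 ]
  [ 0   1  3  |  -1 ]
  [ 0   0  3  |  -4 ]
ρ3 ← 1/3·ρ3
  [ 1  -1  6  |    -9 ]
  [ 0   1  3  |    -1 ]
  [ 0   0  1  |  -4/3 ]
ρ2 ← ρ2 − 3·ρ3
  [ 1  -1  6  |    -9 ]
  [ 0   1  0  |     3 ]
  [ 0   0  1  |  -4/3 ]
ρ1 ← ρ1 − 6·ρ3
  [ 1  -1  0  |    -1 ]
  [ 0   1  0  |     3 ]
  [ 0   0  1  |  -4/3 ]
ρ1 ← ρ1 + ρ2
  [ 1  0  0  |     2 ]
  [ 0  1  0  |     3 ]
  [ 0  0  1  |  -4/3 ]
Reading off the last column: a = 2, b = 3, c = -4/3.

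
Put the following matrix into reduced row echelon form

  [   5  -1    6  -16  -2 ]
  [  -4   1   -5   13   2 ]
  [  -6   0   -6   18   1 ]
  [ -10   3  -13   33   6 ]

R1 -> 1/5·R1
R2 -> R2 + 4·R1
R3 -> R3 + 6·R1
R4 -> R4 + 10·R1
R2 -> 5·R2
R3 -> R3 + 6/5·R2
R4 -> R4 − R2
R2 -> R2 − 2·R3
R1 -> R1 + 2/5·R3
R1 -> R1 + 1/5·R2

[[1, 0, 1, -3, 0], [0, 1, -1, 1, 0], [0, 0, 0, 0, 1], [0, 0, 0, 0, 0]]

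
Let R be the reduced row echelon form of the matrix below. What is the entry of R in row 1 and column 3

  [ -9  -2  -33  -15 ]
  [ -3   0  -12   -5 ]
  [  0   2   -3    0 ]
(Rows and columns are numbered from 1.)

4

r1 → -1/9·r1
  [  1  2/9  11/3  5/3 ]
  [ -3    0   -12   -5 ]
  [  0    2    -3    0 ]
r2 → r2 + 3·r1
  [ 1  2/9  11/3  5/3 ]
  [ 0  2/3    -1    0 ]
  [ 0    2    -3    0 ]
r2 → 3/2·r2
  [ 1  2/9  11/3  5/3 ]
  [ 0    1  -3/2    0 ]
  [ 0    2    -3    0 ]
r3 → r3 − 2·r2
  [ 1  2/9  11/3  5/3 ]
  [ 0    1  -3/2    0 ]
  [ 0    0     0    0 ]
r1 → r1 − 2/9·r2
  [ 1  0     4  5/3 ]
  [ 0  1  -3/2    0 ]
  [ 0  0     0    0 ]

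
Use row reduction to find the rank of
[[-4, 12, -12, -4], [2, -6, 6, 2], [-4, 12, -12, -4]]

rank = 1

r1 → -1/4·r1
  [  1  -3    3   1 ]
  [  2  -6    6   2 ]
  [ -4  12  -12  -4 ]
r2 → r2 − 2·r1
  [  1  -3    3   1 ]
  [  0   0    0   0 ]
  [ -4  12  -12  -4 ]
r3 → r3 + 4·r1
  [ 1  -3  3  1 ]
  [ 0   0  0  0 ]
  [ 0   0  0  0 ]
The reduced form has 1 nonzero row.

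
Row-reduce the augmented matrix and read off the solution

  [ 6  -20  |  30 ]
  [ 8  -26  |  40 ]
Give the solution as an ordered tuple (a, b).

(5, 0)

R1 := 1/6·R1
  [ 1  -10/3  |   5 ]
  [ 8    -26  |  40 ]
R2 := R2 − 8·R1
  [ 1  -10/3  |  5 ]
  [ 0    2/3  |  0 ]
R2 := 3/2·R2
  [ 1  -10/3  |  5 ]
  [ 0      1  |  0 ]
R1 := R1 + 10/3·R2
  [ 1  0  |  5 ]
  [ 0  1  |  0 ]
Reading off the last column: a = 5, b = 0.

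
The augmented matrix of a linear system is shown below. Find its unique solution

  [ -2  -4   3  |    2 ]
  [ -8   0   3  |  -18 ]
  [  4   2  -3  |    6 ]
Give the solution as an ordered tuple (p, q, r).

R1 → -1/2·R1
  [  1  2  -3/2  |   -1 ]
  [ -8  0     3  |  -18 ]
  [  4  2    -3  |    6 ]
R2 → R2 + 8·R1
  [ 1   2  -3/2  |   -1 ]
  [ 0  16    -9  |  -26 ]
  [ 4   2    -3  |    6 ]
R3 → R3 − 4·R1
  [ 1   2  -3/2  |   -1 ]
  [ 0  16    -9  |  -26 ]
  [ 0  -6     3  |   10 ]
R2 → 1/16·R2
  [ 1   2   -3/2  |     -1 ]
  [ 0   1  -9/16  |  -13/8 ]
  [ 0  -6      3  |     10 ]
R3 → R3 + 6·R2
  [ 1  2   -3/2  |     -1 ]
  [ 0  1  -9/16  |  -13/8 ]
  [ 0  0   -3/8  |    1/4 ]
R3 → -8/3·R3
  [ 1  2   -3/2  |     -1 ]
  [ 0  1  -9/16  |  -13/8 ]
  [ 0  0      1  |   -2/3 ]
R2 → R2 + 9/16·R3
  [ 1  2  -3/2  |    -1 ]
  [ 0  1     0  |    -2 ]
  [ 0  0     1  |  -2/3 ]
R1 → R1 + 3/2·R3
  [ 1  2  0  |    -2 ]
  [ 0  1  0  |    -2 ]
  [ 0  0  1  |  -2/3 ]
R1 → R1 − 2·R2
  [ 1  0  0  |     2 ]
  [ 0  1  0  |    -2 ]
  [ 0  0  1  |  -2/3 ]
Reading off the last column: p = 2, q = -2, r = -2/3.

(2, -2, -2/3)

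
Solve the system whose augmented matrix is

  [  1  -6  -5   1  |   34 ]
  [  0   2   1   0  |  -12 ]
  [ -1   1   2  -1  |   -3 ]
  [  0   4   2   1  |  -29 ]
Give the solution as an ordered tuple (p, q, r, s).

(-1, -5, -2, -5)

r3 := r3 + r1
  [ 1  -6  -5  1  |   34 ]
  [ 0   2   1  0  |  -12 ]
  [ 0  -5  -3  0  |   31 ]
  [ 0   4   2  1  |  -29 ]
r2 := 1/2·r2
  [ 1  -6   -5  1  |   34 ]
  [ 0   1  1/2  0  |   -6 ]
  [ 0  -5   -3  0  |   31 ]
  [ 0   4    2  1  |  -29 ]
r3 := r3 + 5·r2
  [ 1  -6    -5  1  |   34 ]
  [ 0   1   1/2  0  |   -6 ]
  [ 0   0  -1/2  0  |    1 ]
  [ 0   4     2  1  |  -29 ]
r4 := r4 − 4·r2
  [ 1  -6    -5  1  |  34 ]
  [ 0   1   1/2  0  |  -6 ]
  [ 0   0  -1/2  0  |   1 ]
  [ 0   0     0  1  |  -5 ]
r3 := -2·r3
  [ 1  -6   -5  1  |  34 ]
  [ 0   1  1/2  0  |  -6 ]
  [ 0   0    1  0  |  -2 ]
  [ 0   0    0  1  |  -5 ]
r1 := r1 − r4
  [ 1  -6   -5  0  |  39 ]
  [ 0   1  1/2  0  |  -6 ]
  [ 0   0    1  0  |  -2 ]
  [ 0   0    0  1  |  -5 ]
r2 := r2 − 1/2·r3
  [ 1  -6  -5  0  |  39 ]
  [ 0   1   0  0  |  -5 ]
  [ 0   0   1  0  |  -2 ]
  [ 0   0   0  1  |  -5 ]
r1 := r1 + 5·r3
  [ 1  -6  0  0  |  29 ]
  [ 0   1  0  0  |  -5 ]
  [ 0   0  1  0  |  -2 ]
  [ 0   0  0  1  |  -5 ]
r1 := r1 + 6·r2
  [ 1  0  0  0  |  -1 ]
  [ 0  1  0  0  |  -5 ]
  [ 0  0  1  0  |  -2 ]
  [ 0  0  0  1  |  -5 ]
Reading off the last column: p = -1, q = -5, r = -2, s = -5.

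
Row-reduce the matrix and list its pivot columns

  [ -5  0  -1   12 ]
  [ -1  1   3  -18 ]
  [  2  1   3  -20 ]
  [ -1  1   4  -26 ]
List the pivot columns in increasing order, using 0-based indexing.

0, 1, 2, 3

r1 → -1/5·r1
  [  1  0  1/5  -12/5 ]
  [ -1  1    3    -18 ]
  [  2  1    3    -20 ]
  [ -1  1    4    -26 ]
r2 → r2 + r1
  [  1  0   1/5   -12/5 ]
  [  0  1  16/5  -102/5 ]
  [  2  1     3     -20 ]
  [ -1  1     4     -26 ]
r3 → r3 − 2·r1
  [  1  0   1/5   -12/5 ]
  [  0  1  16/5  -102/5 ]
  [  0  1  13/5   -76/5 ]
  [ -1  1     4     -26 ]
r4 → r4 + r1
  [ 1  0   1/5   -12/5 ]
  [ 0  1  16/5  -102/5 ]
  [ 0  1  13/5   -76/5 ]
  [ 0  1  21/5  -142/5 ]
r3 → r3 − r2
  [ 1  0   1/5   -12/5 ]
  [ 0  1  16/5  -102/5 ]
  [ 0  0  -3/5    26/5 ]
  [ 0  1  21/5  -142/5 ]
r4 → r4 − r2
  [ 1  0   1/5   -12/5 ]
  [ 0  1  16/5  -102/5 ]
  [ 0  0  -3/5    26/5 ]
  [ 0  0     1      -8 ]
r3 → -5/3·r3
  [ 1  0   1/5   -12/5 ]
  [ 0  1  16/5  -102/5 ]
  [ 0  0     1   -26/3 ]
  [ 0  0     1      -8 ]
r4 → r4 − r3
  [ 1  0   1/5   -12/5 ]
  [ 0  1  16/5  -102/5 ]
  [ 0  0     1   -26/3 ]
  [ 0  0     0     2/3 ]
r4 → 3/2·r4
  [ 1  0   1/5   -12/5 ]
  [ 0  1  16/5  -102/5 ]
  [ 0  0     1   -26/3 ]
  [ 0  0     0       1 ]
r3 → r3 + 26/3·r4
  [ 1  0   1/5   -12/5 ]
  [ 0  1  16/5  -102/5 ]
  [ 0  0     1       0 ]
  [ 0  0     0       1 ]
r2 → r2 + 102/5·r4
  [ 1  0   1/5  -12/5 ]
  [ 0  1  16/5      0 ]
  [ 0  0     1      0 ]
  [ 0  0     0      1 ]
r1 → r1 + 12/5·r4
  [ 1  0   1/5  0 ]
  [ 0  1  16/5  0 ]
  [ 0  0     1  0 ]
  [ 0  0     0  1 ]
r2 → r2 − 16/5·r3
  [ 1  0  1/5  0 ]
  [ 0  1    0  0 ]
  [ 0  0    1  0 ]
  [ 0  0    0  1 ]
r1 → r1 − 1/5·r3
  [ 1  0  0  0 ]
  [ 0  1  0  0 ]
  [ 0  0  1  0 ]
  [ 0  0  0  1 ]
Pivot columns are the columns containing a leading 1.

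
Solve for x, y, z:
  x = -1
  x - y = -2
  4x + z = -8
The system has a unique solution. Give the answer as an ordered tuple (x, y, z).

(-1, 1, -4)

Form the augmented matrix and row-reduce:
  [ 1   0  0  |  -1 ]
  [ 1  -1  0  |  -2 ]
  [ 4   0  1  |  -8 ]
Subtract ρ1 from ρ2.
Subtract 4 times ρ1 from ρ3.
Multiply ρ2 by -1.
Reading off the last column: x = -1, y = 1, z = -4.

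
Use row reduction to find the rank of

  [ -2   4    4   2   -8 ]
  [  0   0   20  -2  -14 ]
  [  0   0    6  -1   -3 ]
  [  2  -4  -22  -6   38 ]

Multiply R1 by -1/2.
  [ 1  -2   -2  -1    4 ]
  [ 0   0   20  -2  -14 ]
  [ 0   0    6  -1   -3 ]
  [ 2  -4  -22  -6   38 ]
Subtract 2 times R1 from R4.
  [ 1  -2   -2  -1    4 ]
  [ 0   0   20  -2  -14 ]
  [ 0   0    6  -1   -3 ]
  [ 0   0  -18  -4   30 ]
Multiply R2 by 1/20.
  [ 1  -2   -2     -1      4 ]
  [ 0   0    1  -1/10  -7/10 ]
  [ 0   0    6     -1     -3 ]
  [ 0   0  -18     -4     30 ]
Subtract 6 times R2 from R3.
  [ 1  -2   -2     -1      4 ]
  [ 0   0    1  -1/10  -7/10 ]
  [ 0   0    0   -2/5    6/5 ]
  [ 0   0  -18     -4     30 ]
Add 18 times R2 to R4.
  [ 1  -2  -2     -1      4 ]
  [ 0   0   1  -1/10  -7/10 ]
  [ 0   0   0   -2/5    6/5 ]
  [ 0   0   0  -29/5   87/5 ]
Multiply R3 by -5/2.
  [ 1  -2  -2     -1      4 ]
  [ 0   0   1  -1/10  -7/10 ]
  [ 0   0   0      1     -3 ]
  [ 0   0   0  -29/5   87/5 ]
Add 29/5 times R3 to R4.
  [ 1  -2  -2     -1      4 ]
  [ 0   0   1  -1/10  -7/10 ]
  [ 0   0   0      1     -3 ]
  [ 0   0   0      0      0 ]
Add 1/10 times R3 to R2.
  [ 1  -2  -2  -1   4 ]
  [ 0   0   1   0  -1 ]
  [ 0   0   0   1  -3 ]
  [ 0   0   0   0   0 ]
Add R3 to R1.
  [ 1  -2  -2  0   1 ]
  [ 0   0   1  0  -1 ]
  [ 0   0   0  1  -3 ]
  [ 0   0   0  0   0 ]
Add 2 times R2 to R1.
  [ 1  -2  0  0  -1 ]
  [ 0   0  1  0  -1 ]
  [ 0   0  0  1  -3 ]
  [ 0   0  0  0   0 ]
The reduced form has 3 nonzero rows.

rank = 3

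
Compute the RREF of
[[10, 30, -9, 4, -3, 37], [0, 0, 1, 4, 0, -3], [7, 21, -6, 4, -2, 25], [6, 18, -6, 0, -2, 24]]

r1 := 1/10·r1
  [ 1   3  -9/10  2/5  -3/10  37/10 ]
  [ 0   0      1    4      0     -3 ]
  [ 7  21     -6    4     -2     25 ]
  [ 6  18     -6    0     -2     24 ]
r3 := r3 − 7·r1
  [ 1   3  -9/10  2/5  -3/10  37/10 ]
  [ 0   0      1    4      0     -3 ]
  [ 0   0   3/10  6/5   1/10  -9/10 ]
  [ 6  18     -6    0     -2     24 ]
r4 := r4 − 6·r1
  [ 1  3  -9/10    2/5  -3/10  37/10 ]
  [ 0  0      1      4      0     -3 ]
  [ 0  0   3/10    6/5   1/10  -9/10 ]
  [ 0  0   -3/5  -12/5   -1/5    9/5 ]
r3 := r3 − 3/10·r2
  [ 1  3  -9/10    2/5  -3/10  37/10 ]
  [ 0  0      1      4      0     -3 ]
  [ 0  0      0      0   1/10      0 ]
  [ 0  0   -3/5  -12/5   -1/5    9/5 ]
r4 := r4 + 3/5·r2
  [ 1  3  -9/10  2/5  -3/10  37/10 ]
  [ 0  0      1    4      0     -3 ]
  [ 0  0      0    0   1/10      0 ]
  [ 0  0      0    0   -1/5      0 ]
r3 := 10·r3
  [ 1  3  -9/10  2/5  -3/10  37/10 ]
  [ 0  0      1    4      0     -3 ]
  [ 0  0      0    0      1      0 ]
  [ 0  0      0    0   -1/5      0 ]
r4 := r4 + 1/5·r3
  [ 1  3  -9/10  2/5  -3/10  37/10 ]
  [ 0  0      1    4      0     -3 ]
  [ 0  0      0    0      1      0 ]
  [ 0  0      0    0      0      0 ]
r1 := r1 + 3/10·r3
  [ 1  3  -9/10  2/5  0  37/10 ]
  [ 0  0      1    4  0     -3 ]
  [ 0  0      0    0  1      0 ]
  [ 0  0      0    0  0      0 ]
r1 := r1 + 9/10·r2
  [ 1  3  0  4  0   1 ]
  [ 0  0  1  4  0  -3 ]
  [ 0  0  0  0  1   0 ]
  [ 0  0  0  0  0   0 ]

[[1, 3, 0, 4, 0, 1], [0, 0, 1, 4, 0, -3], [0, 0, 0, 0, 1, 0], [0, 0, 0, 0, 0, 0]]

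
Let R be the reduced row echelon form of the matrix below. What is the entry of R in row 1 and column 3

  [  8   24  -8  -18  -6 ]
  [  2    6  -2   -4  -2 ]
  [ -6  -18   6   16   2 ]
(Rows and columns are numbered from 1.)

R1 → 1/8·R1
R2 → R2 − 2·R1
R3 → R3 + 6·R1
R2 → 2·R2
R3 → R3 − 5/2·R2
R1 → R1 + 9/4·R2

-1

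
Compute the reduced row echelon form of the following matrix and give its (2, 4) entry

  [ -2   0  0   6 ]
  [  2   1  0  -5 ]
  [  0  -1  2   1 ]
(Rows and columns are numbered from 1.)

Multiply R1 by -1/2.
  [ 1   0  0  -3 ]
  [ 2   1  0  -5 ]
  [ 0  -1  2   1 ]
Subtract 2 times R1 from R2.
  [ 1   0  0  -3 ]
  [ 0   1  0   1 ]
  [ 0  -1  2   1 ]
Add R2 to R3.
  [ 1  0  0  -3 ]
  [ 0  1  0   1 ]
  [ 0  0  2   2 ]
Multiply R3 by 1/2.
  [ 1  0  0  -3 ]
  [ 0  1  0   1 ]
  [ 0  0  1   1 ]

1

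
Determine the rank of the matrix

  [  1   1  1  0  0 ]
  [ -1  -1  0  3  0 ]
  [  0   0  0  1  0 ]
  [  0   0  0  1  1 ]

Add R1 to R2.
Subtract R3 from R4.
Subtract 3 times R3 from R2.
Subtract R2 from R1.
The reduced form has 4 nonzero rows.

rank = 4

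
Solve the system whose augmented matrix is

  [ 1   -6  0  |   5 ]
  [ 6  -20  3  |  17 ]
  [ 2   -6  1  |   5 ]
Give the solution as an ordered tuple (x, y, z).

ρ2 → ρ2 − 6·ρ1
  [ 1  -6  0  |    5 ]
  [ 0  16  3  |  -13 ]
  [ 2  -6  1  |    5 ]
ρ3 → ρ3 − 2·ρ1
  [ 1  -6  0  |    5 ]
  [ 0  16  3  |  -13 ]
  [ 0   6  1  |   -5 ]
ρ2 → 1/16·ρ2
  [ 1  -6     0  |       5 ]
  [ 0   1  3/16  |  -13/16 ]
  [ 0   6     1  |      -5 ]
ρ3 → ρ3 − 6·ρ2
  [ 1  -6     0  |       5 ]
  [ 0   1  3/16  |  -13/16 ]
  [ 0   0  -1/8  |    -1/8 ]
ρ3 → -8·ρ3
  [ 1  -6     0  |       5 ]
  [ 0   1  3/16  |  -13/16 ]
  [ 0   0     1  |       1 ]
ρ2 → ρ2 − 3/16·ρ3
  [ 1  -6  0  |   5 ]
  [ 0   1  0  |  -1 ]
  [ 0   0  1  |   1 ]
ρ1 → ρ1 + 6·ρ2
  [ 1  0  0  |  -1 ]
  [ 0  1  0  |  -1 ]
  [ 0  0  1  |   1 ]
Reading off the last column: x = -1, y = -1, z = 1.

(-1, -1, 1)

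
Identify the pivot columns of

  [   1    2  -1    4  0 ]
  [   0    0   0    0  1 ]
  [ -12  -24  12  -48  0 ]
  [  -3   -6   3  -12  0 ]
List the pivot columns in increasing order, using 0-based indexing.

Add 12 times ρ1 to ρ3.
Add 3 times ρ1 to ρ4.
Pivot columns are the columns containing a leading 1.

0, 4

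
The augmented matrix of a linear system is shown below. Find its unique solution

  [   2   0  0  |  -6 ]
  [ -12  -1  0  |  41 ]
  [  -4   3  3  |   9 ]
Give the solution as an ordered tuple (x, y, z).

R1 ← 1/2·R1
  [   1   0  0  |  -3 ]
  [ -12  -1  0  |  41 ]
  [  -4   3  3  |   9 ]
R2 ← R2 + 12·R1
  [  1   0  0  |  -3 ]
  [  0  -1  0  |   5 ]
  [ -4   3  3  |   9 ]
R3 ← R3 + 4·R1
  [ 1   0  0  |  -3 ]
  [ 0  -1  0  |   5 ]
  [ 0   3  3  |  -3 ]
R2 ← -1·R2
  [ 1  0  0  |  -3 ]
  [ 0  1  0  |  -5 ]
  [ 0  3  3  |  -3 ]
R3 ← R3 − 3·R2
  [ 1  0  0  |  -3 ]
  [ 0  1  0  |  -5 ]
  [ 0  0  3  |  12 ]
R3 ← 1/3·R3
  [ 1  0  0  |  -3 ]
  [ 0  1  0  |  -5 ]
  [ 0  0  1  |   4 ]
Reading off the last column: x = -3, y = -5, z = 4.

(-3, -5, 4)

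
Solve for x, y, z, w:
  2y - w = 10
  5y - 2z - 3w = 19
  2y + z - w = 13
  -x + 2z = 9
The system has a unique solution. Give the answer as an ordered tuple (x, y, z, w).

(-3, 5, 3, 0)

Form the augmented matrix and row-reduce:
  [  0  2   0  -1  |  10 ]
  [  0  5  -2  -3  |  19 ]
  [  0  2   1  -1  |  13 ]
  [ -1  0   2   0  |   9 ]
R1 <=> R4
  [ -1  0   2   0  |   9 ]
  [  0  5  -2  -3  |  19 ]
  [  0  2   1  -1  |  13 ]
  [  0  2   0  -1  |  10 ]
R1 -> -1·R1
  [ 1  0  -2   0  |  -9 ]
  [ 0  5  -2  -3  |  19 ]
  [ 0  2   1  -1  |  13 ]
  [ 0  2   0  -1  |  10 ]
R2 -> 1/5·R2
  [ 1  0    -2     0  |    -9 ]
  [ 0  1  -2/5  -3/5  |  19/5 ]
  [ 0  2     1    -1  |    13 ]
  [ 0  2     0    -1  |    10 ]
R3 -> R3 − 2·R2
  [ 1  0    -2     0  |    -9 ]
  [ 0  1  -2/5  -3/5  |  19/5 ]
  [ 0  0   9/5   1/5  |  27/5 ]
  [ 0  2     0    -1  |    10 ]
R4 -> R4 − 2·R2
  [ 1  0    -2     0  |    -9 ]
  [ 0  1  -2/5  -3/5  |  19/5 ]
  [ 0  0   9/5   1/5  |  27/5 ]
  [ 0  0   4/5   1/5  |  12/5 ]
R3 -> 5/9·R3
  [ 1  0    -2     0  |    -9 ]
  [ 0  1  -2/5  -3/5  |  19/5 ]
  [ 0  0     1   1/9  |     3 ]
  [ 0  0   4/5   1/5  |  12/5 ]
R4 -> R4 − 4/5·R3
  [ 1  0    -2     0  |    -9 ]
  [ 0  1  -2/5  -3/5  |  19/5 ]
  [ 0  0     1   1/9  |     3 ]
  [ 0  0     0   1/9  |     0 ]
R4 -> 9·R4
  [ 1  0    -2     0  |    -9 ]
  [ 0  1  -2/5  -3/5  |  19/5 ]
  [ 0  0     1   1/9  |     3 ]
  [ 0  0     0     1  |     0 ]
R3 -> R3 − 1/9·R4
  [ 1  0    -2     0  |    -9 ]
  [ 0  1  -2/5  -3/5  |  19/5 ]
  [ 0  0     1     0  |     3 ]
  [ 0  0     0     1  |     0 ]
R2 -> R2 + 3/5·R4
  [ 1  0    -2  0  |    -9 ]
  [ 0  1  -2/5  0  |  19/5 ]
  [ 0  0     1  0  |     3 ]
  [ 0  0     0  1  |     0 ]
R2 -> R2 + 2/5·R3
  [ 1  0  -2  0  |  -9 ]
  [ 0  1   0  0  |   5 ]
  [ 0  0   1  0  |   3 ]
  [ 0  0   0  1  |   0 ]
R1 -> R1 + 2·R3
  [ 1  0  0  0  |  -3 ]
  [ 0  1  0  0  |   5 ]
  [ 0  0  1  0  |   3 ]
  [ 0  0  0  1  |   0 ]
Reading off the last column: x = -3, y = 5, z = 3, w = 0.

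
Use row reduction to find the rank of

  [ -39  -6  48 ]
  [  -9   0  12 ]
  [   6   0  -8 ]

R1 → -1/39·R1
  [  1  2/13  -16/13 ]
  [ -9     0      12 ]
  [  6     0      -8 ]
R2 → R2 + 9·R1
  [ 1   2/13  -16/13 ]
  [ 0  18/13   12/13 ]
  [ 6      0      -8 ]
R3 → R3 − 6·R1
  [ 1    2/13  -16/13 ]
  [ 0   18/13   12/13 ]
  [ 0  -12/13   -8/13 ]
R2 → 13/18·R2
  [ 1    2/13  -16/13 ]
  [ 0       1     2/3 ]
  [ 0  -12/13   -8/13 ]
R3 → R3 + 12/13·R2
  [ 1  2/13  -16/13 ]
  [ 0     1     2/3 ]
  [ 0     0       0 ]
R1 → R1 − 2/13·R2
  [ 1  0  -4/3 ]
  [ 0  1   2/3 ]
  [ 0  0     0 ]
The reduced form has 2 nonzero rows.

rank = 2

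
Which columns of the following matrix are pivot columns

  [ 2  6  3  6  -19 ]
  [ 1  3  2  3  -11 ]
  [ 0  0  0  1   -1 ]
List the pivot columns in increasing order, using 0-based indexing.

R1 := 1/2·R1
  [ 1  3  3/2  3  -19/2 ]
  [ 1  3    2  3    -11 ]
  [ 0  0    0  1     -1 ]
R2 := R2 − R1
  [ 1  3  3/2  3  -19/2 ]
  [ 0  0  1/2  0   -3/2 ]
  [ 0  0    0  1     -1 ]
R2 := 2·R2
  [ 1  3  3/2  3  -19/2 ]
  [ 0  0    1  0     -3 ]
  [ 0  0    0  1     -1 ]
R1 := R1 − 3·R3
  [ 1  3  3/2  0  -13/2 ]
  [ 0  0    1  0     -3 ]
  [ 0  0    0  1     -1 ]
R1 := R1 − 3/2·R2
  [ 1  3  0  0  -2 ]
  [ 0  0  1  0  -3 ]
  [ 0  0  0  1  -1 ]
Pivot columns are the columns containing a leading 1.

0, 2, 3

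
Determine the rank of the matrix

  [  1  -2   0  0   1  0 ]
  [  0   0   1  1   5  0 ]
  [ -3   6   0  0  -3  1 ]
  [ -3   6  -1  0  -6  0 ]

rank = 4

Add 3 times R1 to R3.
Add 3 times R1 to R4.
Add R2 to R4.
Swap R3 and R4.
Subtract R3 from R2.
The reduced form has 4 nonzero rows.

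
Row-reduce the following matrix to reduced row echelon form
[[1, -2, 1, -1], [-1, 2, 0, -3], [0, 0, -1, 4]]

R2 := R2 + R1
  [ 1  -2   1  -1 ]
  [ 0   0   1  -4 ]
  [ 0   0  -1   4 ]
R3 := R3 + R2
  [ 1  -2  1  -1 ]
  [ 0   0  1  -4 ]
  [ 0   0  0   0 ]
R1 := R1 − R2
  [ 1  -2  0   3 ]
  [ 0   0  1  -4 ]
  [ 0   0  0   0 ]

[[1, -2, 0, 3], [0, 0, 1, -4], [0, 0, 0, 0]]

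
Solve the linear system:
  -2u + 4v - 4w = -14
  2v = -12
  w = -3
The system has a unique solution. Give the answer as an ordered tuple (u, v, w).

(1, -6, -3)

Form the augmented matrix and row-reduce:
  [ -2  4  -4  |  -14 ]
  [  0  2   0  |  -12 ]
  [  0  0   1  |   -3 ]
ρ1 -> -1/2·ρ1
ρ2 -> 1/2·ρ2
ρ1 -> ρ1 − 2·ρ3
ρ1 -> ρ1 + 2·ρ2
Reading off the last column: u = 1, v = -6, w = -3.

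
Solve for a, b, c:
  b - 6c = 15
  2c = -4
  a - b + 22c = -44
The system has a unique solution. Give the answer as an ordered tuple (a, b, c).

(3, 3, -2)

Form the augmented matrix and row-reduce:
  [ 0   1  -6  |   15 ]
  [ 0   0   2  |   -4 ]
  [ 1  -1  22  |  -44 ]
R1 <=> R3
  [ 1  -1  22  |  -44 ]
  [ 0   0   2  |   -4 ]
  [ 0   1  -6  |   15 ]
R2 <=> R3
  [ 1  -1  22  |  -44 ]
  [ 0   1  -6  |   15 ]
  [ 0   0   2  |   -4 ]
R3 → 1/2·R3
  [ 1  -1  22  |  -44 ]
  [ 0   1  -6  |   15 ]
  [ 0   0   1  |   -2 ]
R2 → R2 + 6·R3
  [ 1  -1  22  |  -44 ]
  [ 0   1   0  |    3 ]
  [ 0   0   1  |   -2 ]
R1 → R1 − 22·R3
  [ 1  -1  0  |   0 ]
  [ 0   1  0  |   3 ]
  [ 0   0  1  |  -2 ]
R1 → R1 + R2
  [ 1  0  0  |   3 ]
  [ 0  1  0  |   3 ]
  [ 0  0  1  |  -2 ]
Reading off the last column: a = 3, b = 3, c = -2.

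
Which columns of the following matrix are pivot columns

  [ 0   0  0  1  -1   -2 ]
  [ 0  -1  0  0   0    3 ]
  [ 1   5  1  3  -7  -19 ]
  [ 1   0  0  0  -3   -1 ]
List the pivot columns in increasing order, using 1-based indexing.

Swap R1 and R3.
  [ 1   5  1  3  -7  -19 ]
  [ 0  -1  0  0   0    3 ]
  [ 0   0  0  1  -1   -2 ]
  [ 1   0  0  0  -3   -1 ]
Subtract R1 from R4.
  [ 1   5   1   3  -7  -19 ]
  [ 0  -1   0   0   0    3 ]
  [ 0   0   0   1  -1   -2 ]
  [ 0  -5  -1  -3   4   18 ]
Multiply R2 by -1.
  [ 1   5   1   3  -7  -19 ]
  [ 0   1   0   0   0   -3 ]
  [ 0   0   0   1  -1   -2 ]
  [ 0  -5  -1  -3   4   18 ]
Add 5 times R2 to R4.
  [ 1  5   1   3  -7  -19 ]
  [ 0  1   0   0   0   -3 ]
  [ 0  0   0   1  -1   -2 ]
  [ 0  0  -1  -3   4    3 ]
Swap R3 and R4.
  [ 1  5   1   3  -7  -19 ]
  [ 0  1   0   0   0   -3 ]
  [ 0  0  -1  -3   4    3 ]
  [ 0  0   0   1  -1   -2 ]
Multiply R3 by -1.
  [ 1  5  1  3  -7  -19 ]
  [ 0  1  0  0   0   -3 ]
  [ 0  0  1  3  -4   -3 ]
  [ 0  0  0  1  -1   -2 ]
Subtract 3 times R4 from R3.
  [ 1  5  1  3  -7  -19 ]
  [ 0  1  0  0   0   -3 ]
  [ 0  0  1  0  -1    3 ]
  [ 0  0  0  1  -1   -2 ]
Subtract 3 times R4 from R1.
  [ 1  5  1  0  -4  -13 ]
  [ 0  1  0  0   0   -3 ]
  [ 0  0  1  0  -1    3 ]
  [ 0  0  0  1  -1   -2 ]
Subtract R3 from R1.
  [ 1  5  0  0  -3  -16 ]
  [ 0  1  0  0   0   -3 ]
  [ 0  0  1  0  -1    3 ]
  [ 0  0  0  1  -1   -2 ]
Subtract 5 times R2 from R1.
  [ 1  0  0  0  -3  -1 ]
  [ 0  1  0  0   0  -3 ]
  [ 0  0  1  0  -1   3 ]
  [ 0  0  0  1  -1  -2 ]
Pivot columns are the columns containing a leading 1.

1, 2, 3, 4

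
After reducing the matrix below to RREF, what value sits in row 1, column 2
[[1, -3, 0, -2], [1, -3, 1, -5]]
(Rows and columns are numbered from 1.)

-3

R2 → R2 − R1
  [ 1  -3  0  -2 ]
  [ 0   0  1  -3 ]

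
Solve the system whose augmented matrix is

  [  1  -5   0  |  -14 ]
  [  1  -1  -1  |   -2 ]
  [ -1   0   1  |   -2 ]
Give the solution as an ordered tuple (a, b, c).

(6, 4, 4)

ρ2 ← ρ2 − ρ1
ρ3 ← ρ3 + ρ1
ρ2 ← 1/4·ρ2
ρ3 ← ρ3 + 5·ρ2
ρ3 ← -4·ρ3
ρ2 ← ρ2 + 1/4·ρ3
ρ1 ← ρ1 + 5·ρ2
Reading off the last column: a = 6, b = 4, c = 4.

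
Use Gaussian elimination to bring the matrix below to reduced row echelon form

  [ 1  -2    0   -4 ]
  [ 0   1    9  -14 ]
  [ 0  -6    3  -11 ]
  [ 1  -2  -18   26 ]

[[1, 0, 0, -2], [0, 1, 0, 1], [0, 0, 1, -5/3], [0, 0, 0, 0]]

ρ4 → ρ4 − ρ1
  [ 1  -2    0   -4 ]
  [ 0   1    9  -14 ]
  [ 0  -6    3  -11 ]
  [ 0   0  -18   30 ]
ρ3 → ρ3 + 6·ρ2
  [ 1  -2    0   -4 ]
  [ 0   1    9  -14 ]
  [ 0   0   57  -95 ]
  [ 0   0  -18   30 ]
ρ3 → 1/57·ρ3
  [ 1  -2    0    -4 ]
  [ 0   1    9   -14 ]
  [ 0   0    1  -5/3 ]
  [ 0   0  -18    30 ]
ρ4 → ρ4 + 18·ρ3
  [ 1  -2  0    -4 ]
  [ 0   1  9   -14 ]
  [ 0   0  1  -5/3 ]
  [ 0   0  0     0 ]
ρ2 → ρ2 − 9·ρ3
  [ 1  -2  0    -4 ]
  [ 0   1  0     1 ]
  [ 0   0  1  -5/3 ]
  [ 0   0  0     0 ]
ρ1 → ρ1 + 2·ρ2
  [ 1  0  0    -2 ]
  [ 0  1  0     1 ]
  [ 0  0  1  -5/3 ]
  [ 0  0  0     0 ]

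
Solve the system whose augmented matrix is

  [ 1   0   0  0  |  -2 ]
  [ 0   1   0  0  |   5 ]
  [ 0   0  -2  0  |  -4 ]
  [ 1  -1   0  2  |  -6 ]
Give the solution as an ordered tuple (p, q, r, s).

(-2, 5, 2, 1/2)

Subtract R1 from R4.
  [ 1   0   0  0  |  -2 ]
  [ 0   1   0  0  |   5 ]
  [ 0   0  -2  0  |  -4 ]
  [ 0  -1   0  2  |  -4 ]
Add R2 to R4.
  [ 1  0   0  0  |  -2 ]
  [ 0  1   0  0  |   5 ]
  [ 0  0  -2  0  |  -4 ]
  [ 0  0   0  2  |   1 ]
Multiply R3 by -1/2.
  [ 1  0  0  0  |  -2 ]
  [ 0  1  0  0  |   5 ]
  [ 0  0  1  0  |   2 ]
  [ 0  0  0  2  |   1 ]
Multiply R4 by 1/2.
  [ 1  0  0  0  |   -2 ]
  [ 0  1  0  0  |    5 ]
  [ 0  0  1  0  |    2 ]
  [ 0  0  0  1  |  1/2 ]
Reading off the last column: p = -2, q = 5, r = 2, s = 1/2.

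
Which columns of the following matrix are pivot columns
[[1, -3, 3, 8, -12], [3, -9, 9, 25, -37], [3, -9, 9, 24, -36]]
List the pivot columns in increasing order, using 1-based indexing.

1, 4

R2 ← R2 − 3·R1
  [ 1  -3  3   8  -12 ]
  [ 0   0  0   1   -1 ]
  [ 3  -9  9  24  -36 ]
R3 ← R3 − 3·R1
  [ 1  -3  3  8  -12 ]
  [ 0   0  0  1   -1 ]
  [ 0   0  0  0    0 ]
R1 ← R1 − 8·R2
  [ 1  -3  3  0  -4 ]
  [ 0   0  0  1  -1 ]
  [ 0   0  0  0   0 ]
Pivot columns are the columns containing a leading 1.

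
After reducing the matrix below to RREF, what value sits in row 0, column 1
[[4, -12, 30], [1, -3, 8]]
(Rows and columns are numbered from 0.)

r1 ← 1/4·r1
  [ 1  -3  15/2 ]
  [ 1  -3     8 ]
r2 ← r2 − r1
  [ 1  -3  15/2 ]
  [ 0   0   1/2 ]
r2 ← 2·r2
  [ 1  -3  15/2 ]
  [ 0   0     1 ]
r1 ← r1 − 15/2·r2
  [ 1  -3  0 ]
  [ 0   0  1 ]

-3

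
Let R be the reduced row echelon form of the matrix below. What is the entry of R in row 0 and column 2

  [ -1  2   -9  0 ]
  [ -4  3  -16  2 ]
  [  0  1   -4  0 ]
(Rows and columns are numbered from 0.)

Multiply R1 by -1.
Add 4 times R1 to R2.
Multiply R2 by -1/5.
Subtract R2 from R3.
Multiply R3 by 5/2.
Add 2/5 times R3 to R2.
Add 2 times R2 to R1.

1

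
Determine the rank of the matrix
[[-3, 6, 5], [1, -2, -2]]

rank = 2

R1 -> -1/3·R1
R2 -> R2 − R1
R2 -> -3·R2
R1 -> R1 + 5/3·R2
The reduced form has 2 nonzero rows.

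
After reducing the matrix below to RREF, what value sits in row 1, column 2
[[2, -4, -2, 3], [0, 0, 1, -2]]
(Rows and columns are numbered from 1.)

-2

r1 ← 1/2·r1
  [ 1  -2  -1  3/2 ]
  [ 0   0   1   -2 ]
r1 ← r1 + r2
  [ 1  -2  0  -1/2 ]
  [ 0   0  1    -2 ]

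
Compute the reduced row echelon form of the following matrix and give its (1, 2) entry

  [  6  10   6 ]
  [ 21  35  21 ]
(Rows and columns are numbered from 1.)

ρ1 → 1/6·ρ1
  [  1  5/3   1 ]
  [ 21   35  21 ]
ρ2 → ρ2 − 21·ρ1
  [ 1  5/3  1 ]
  [ 0    0  0 ]

5/3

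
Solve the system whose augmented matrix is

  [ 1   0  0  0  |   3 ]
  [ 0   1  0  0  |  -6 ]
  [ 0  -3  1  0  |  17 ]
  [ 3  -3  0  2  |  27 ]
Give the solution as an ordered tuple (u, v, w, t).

(3, -6, -1, 0)

Subtract 3 times ρ1 from ρ4.
Add 3 times ρ2 to ρ3.
Add 3 times ρ2 to ρ4.
Multiply ρ4 by 1/2.
Reading off the last column: u = 3, v = -6, w = -1, t = 0.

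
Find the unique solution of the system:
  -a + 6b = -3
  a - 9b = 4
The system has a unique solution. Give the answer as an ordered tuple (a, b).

Form the augmented matrix and row-reduce:
  [ -1   6  |  -3 ]
  [  1  -9  |   4 ]
Multiply ρ1 by -1.
  [ 1  -6  |  3 ]
  [ 1  -9  |  4 ]
Subtract ρ1 from ρ2.
  [ 1  -6  |  3 ]
  [ 0  -3  |  1 ]
Multiply ρ2 by -1/3.
  [ 1  -6  |     3 ]
  [ 0   1  |  -1/3 ]
Add 6 times ρ2 to ρ1.
  [ 1  0  |     1 ]
  [ 0  1  |  -1/3 ]
Reading off the last column: a = 1, b = -1/3.

(1, -1/3)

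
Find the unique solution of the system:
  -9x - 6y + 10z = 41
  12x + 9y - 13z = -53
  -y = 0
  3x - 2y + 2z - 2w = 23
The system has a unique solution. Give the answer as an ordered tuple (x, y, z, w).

(1, 0, 5, -5)

Form the augmented matrix and row-reduce:
  [ -9  -6   10   0  |   41 ]
  [ 12   9  -13   0  |  -53 ]
  [  0  -1    0   0  |    0 ]
  [  3  -2    2  -2  |   23 ]
ρ1 → -1/9·ρ1
  [  1  2/3  -10/9   0  |  -41/9 ]
  [ 12    9    -13   0  |    -53 ]
  [  0   -1      0   0  |      0 ]
  [  3   -2      2  -2  |     23 ]
ρ2 → ρ2 − 12·ρ1
  [ 1  2/3  -10/9   0  |  -41/9 ]
  [ 0    1    1/3   0  |    5/3 ]
  [ 0   -1      0   0  |      0 ]
  [ 3   -2      2  -2  |     23 ]
ρ4 → ρ4 − 3·ρ1
  [ 1  2/3  -10/9   0  |  -41/9 ]
  [ 0    1    1/3   0  |    5/3 ]
  [ 0   -1      0   0  |      0 ]
  [ 0   -4   16/3  -2  |  110/3 ]
ρ3 → ρ3 + ρ2
  [ 1  2/3  -10/9   0  |  -41/9 ]
  [ 0    1    1/3   0  |    5/3 ]
  [ 0    0    1/3   0  |    5/3 ]
  [ 0   -4   16/3  -2  |  110/3 ]
ρ4 → ρ4 + 4·ρ2
  [ 1  2/3  -10/9   0  |  -41/9 ]
  [ 0    1    1/3   0  |    5/3 ]
  [ 0    0    1/3   0  |    5/3 ]
  [ 0    0   20/3  -2  |  130/3 ]
ρ3 → 3·ρ3
  [ 1  2/3  -10/9   0  |  -41/9 ]
  [ 0    1    1/3   0  |    5/3 ]
  [ 0    0      1   0  |      5 ]
  [ 0    0   20/3  -2  |  130/3 ]
ρ4 → ρ4 − 20/3·ρ3
  [ 1  2/3  -10/9   0  |  -41/9 ]
  [ 0    1    1/3   0  |    5/3 ]
  [ 0    0      1   0  |      5 ]
  [ 0    0      0  -2  |     10 ]
ρ4 → -1/2·ρ4
  [ 1  2/3  -10/9  0  |  -41/9 ]
  [ 0    1    1/3  0  |    5/3 ]
  [ 0    0      1  0  |      5 ]
  [ 0    0      0  1  |     -5 ]
ρ2 → ρ2 − 1/3·ρ3
  [ 1  2/3  -10/9  0  |  -41/9 ]
  [ 0    1      0  0  |      0 ]
  [ 0    0      1  0  |      5 ]
  [ 0    0      0  1  |     -5 ]
ρ1 → ρ1 + 10/9·ρ3
  [ 1  2/3  0  0  |   1 ]
  [ 0    1  0  0  |   0 ]
  [ 0    0  1  0  |   5 ]
  [ 0    0  0  1  |  -5 ]
ρ1 → ρ1 − 2/3·ρ2
  [ 1  0  0  0  |   1 ]
  [ 0  1  0  0  |   0 ]
  [ 0  0  1  0  |   5 ]
  [ 0  0  0  1  |  -5 ]
Reading off the last column: x = 1, y = 0, z = 5, w = -5.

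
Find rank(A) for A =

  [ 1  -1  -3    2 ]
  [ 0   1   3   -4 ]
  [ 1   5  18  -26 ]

R3 → R3 − R1
  [ 1  -1  -3    2 ]
  [ 0   1   3   -4 ]
  [ 0   6  21  -28 ]
R3 → R3 − 6·R2
  [ 1  -1  -3   2 ]
  [ 0   1   3  -4 ]
  [ 0   0   3  -4 ]
R3 → 1/3·R3
  [ 1  -1  -3     2 ]
  [ 0   1   3    -4 ]
  [ 0   0   1  -4/3 ]
R2 → R2 − 3·R3
  [ 1  -1  -3     2 ]
  [ 0   1   0     0 ]
  [ 0   0   1  -4/3 ]
R1 → R1 + 3·R3
  [ 1  -1  0    -2 ]
  [ 0   1  0     0 ]
  [ 0   0  1  -4/3 ]
R1 → R1 + R2
  [ 1  0  0    -2 ]
  [ 0  1  0     0 ]
  [ 0  0  1  -4/3 ]
The reduced form has 3 nonzero rows.

rank = 3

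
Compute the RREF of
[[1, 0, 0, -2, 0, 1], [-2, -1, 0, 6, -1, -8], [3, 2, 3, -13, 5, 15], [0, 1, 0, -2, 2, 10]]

R2 → R2 + 2·R1
  [ 1   0  0   -2   0   1 ]
  [ 0  -1  0    2  -1  -6 ]
  [ 3   2  3  -13   5  15 ]
  [ 0   1  0   -2   2  10 ]
R3 → R3 − 3·R1
  [ 1   0  0  -2   0   1 ]
  [ 0  -1  0   2  -1  -6 ]
  [ 0   2  3  -7   5  12 ]
  [ 0   1  0  -2   2  10 ]
R2 → -1·R2
  [ 1  0  0  -2  0   1 ]
  [ 0  1  0  -2  1   6 ]
  [ 0  2  3  -7  5  12 ]
  [ 0  1  0  -2  2  10 ]
R3 → R3 − 2·R2
  [ 1  0  0  -2  0   1 ]
  [ 0  1  0  -2  1   6 ]
  [ 0  0  3  -3  3   0 ]
  [ 0  1  0  -2  2  10 ]
R4 → R4 − R2
  [ 1  0  0  -2  0  1 ]
  [ 0  1  0  -2  1  6 ]
  [ 0  0  3  -3  3  0 ]
  [ 0  0  0   0  1  4 ]
R3 → 1/3·R3
  [ 1  0  0  -2  0  1 ]
  [ 0  1  0  -2  1  6 ]
  [ 0  0  1  -1  1  0 ]
  [ 0  0  0   0  1  4 ]
R3 → R3 − R4
  [ 1  0  0  -2  0   1 ]
  [ 0  1  0  -2  1   6 ]
  [ 0  0  1  -1  0  -4 ]
  [ 0  0  0   0  1   4 ]
R2 → R2 − R4
  [ 1  0  0  -2  0   1 ]
  [ 0  1  0  -2  0   2 ]
  [ 0  0  1  -1  0  -4 ]
  [ 0  0  0   0  1   4 ]

[[1, 0, 0, -2, 0, 1], [0, 1, 0, -2, 0, 2], [0, 0, 1, -1, 0, -4], [0, 0, 0, 0, 1, 4]]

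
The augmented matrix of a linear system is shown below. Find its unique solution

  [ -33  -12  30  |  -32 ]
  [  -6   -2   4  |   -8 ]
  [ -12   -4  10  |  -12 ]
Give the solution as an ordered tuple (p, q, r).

ρ1 → -1/33·ρ1
  [   1  4/11  -10/11  |  32/33 ]
  [  -6    -2       4  |     -8 ]
  [ -12    -4      10  |    -12 ]
ρ2 → ρ2 + 6·ρ1
  [   1  4/11  -10/11  |   32/33 ]
  [   0  2/11  -16/11  |  -24/11 ]
  [ -12    -4      10  |     -12 ]
ρ3 → ρ3 + 12·ρ1
  [ 1  4/11  -10/11  |   32/33 ]
  [ 0  2/11  -16/11  |  -24/11 ]
  [ 0  4/11  -10/11  |   -4/11 ]
ρ2 → 11/2·ρ2
  [ 1  4/11  -10/11  |  32/33 ]
  [ 0     1      -8  |    -12 ]
  [ 0  4/11  -10/11  |  -4/11 ]
ρ3 → ρ3 − 4/11·ρ2
  [ 1  4/11  -10/11  |  32/33 ]
  [ 0     1      -8  |    -12 ]
  [ 0     0       2  |      4 ]
ρ3 → 1/2·ρ3
  [ 1  4/11  -10/11  |  32/33 ]
  [ 0     1      -8  |    -12 ]
  [ 0     0       1  |      2 ]
ρ2 → ρ2 + 8·ρ3
  [ 1  4/11  -10/11  |  32/33 ]
  [ 0     1       0  |      4 ]
  [ 0     0       1  |      2 ]
ρ1 → ρ1 + 10/11·ρ3
  [ 1  4/11  0  |  92/33 ]
  [ 0     1  0  |      4 ]
  [ 0     0  1  |      2 ]
ρ1 → ρ1 − 4/11·ρ2
  [ 1  0  0  |  4/3 ]
  [ 0  1  0  |    4 ]
  [ 0  0  1  |    2 ]
Reading off the last column: p = 4/3, q = 4, r = 2.

(4/3, 4, 2)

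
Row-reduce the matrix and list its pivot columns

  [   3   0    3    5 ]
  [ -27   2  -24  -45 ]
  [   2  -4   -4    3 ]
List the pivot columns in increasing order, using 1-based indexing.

R1 ← 1/3·R1
  [   1   0    1  5/3 ]
  [ -27   2  -24  -45 ]
  [   2  -4   -4    3 ]
R2 ← R2 + 27·R1
  [ 1   0   1  5/3 ]
  [ 0   2   3    0 ]
  [ 2  -4  -4    3 ]
R3 ← R3 − 2·R1
  [ 1   0   1   5/3 ]
  [ 0   2   3     0 ]
  [ 0  -4  -6  -1/3 ]
R2 ← 1/2·R2
  [ 1   0    1   5/3 ]
  [ 0   1  3/2     0 ]
  [ 0  -4   -6  -1/3 ]
R3 ← R3 + 4·R2
  [ 1  0    1   5/3 ]
  [ 0  1  3/2     0 ]
  [ 0  0    0  -1/3 ]
R3 ← -3·R3
  [ 1  0    1  5/3 ]
  [ 0  1  3/2    0 ]
  [ 0  0    0    1 ]
R1 ← R1 − 5/3·R3
  [ 1  0    1  0 ]
  [ 0  1  3/2  0 ]
  [ 0  0    0  1 ]
Pivot columns are the columns containing a leading 1.

1, 2, 4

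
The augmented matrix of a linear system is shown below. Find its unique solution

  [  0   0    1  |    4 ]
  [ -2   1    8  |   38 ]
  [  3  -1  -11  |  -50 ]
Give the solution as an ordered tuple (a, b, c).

R1 ↔ R2
  [ -2   1    8  |   38 ]
  [  0   0    1  |    4 ]
  [  3  -1  -11  |  -50 ]
R1 -> -1/2·R1
  [ 1  -1/2   -4  |  -19 ]
  [ 0     0    1  |    4 ]
  [ 3    -1  -11  |  -50 ]
R3 -> R3 − 3·R1
  [ 1  -1/2  -4  |  -19 ]
  [ 0     0   1  |    4 ]
  [ 0   1/2   1  |    7 ]
R2 ↔ R3
  [ 1  -1/2  -4  |  -19 ]
  [ 0   1/2   1  |    7 ]
  [ 0     0   1  |    4 ]
R2 -> 2·R2
  [ 1  -1/2  -4  |  -19 ]
  [ 0     1   2  |   14 ]
  [ 0     0   1  |    4 ]
R2 -> R2 − 2·R3
  [ 1  -1/2  -4  |  -19 ]
  [ 0     1   0  |    6 ]
  [ 0     0   1  |    4 ]
R1 -> R1 + 4·R3
  [ 1  -1/2  0  |  -3 ]
  [ 0     1  0  |   6 ]
  [ 0     0  1  |   4 ]
R1 -> R1 + 1/2·R2
  [ 1  0  0  |  0 ]
  [ 0  1  0  |  6 ]
  [ 0  0  1  |  4 ]
Reading off the last column: a = 0, b = 6, c = 4.

(0, 6, 4)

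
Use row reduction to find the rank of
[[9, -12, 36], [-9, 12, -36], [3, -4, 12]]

Multiply R1 by 1/9.
  [  1  -4/3    4 ]
  [ -9    12  -36 ]
  [  3    -4   12 ]
Add 9 times R1 to R2.
  [ 1  -4/3   4 ]
  [ 0     0   0 ]
  [ 3    -4  12 ]
Subtract 3 times R1 from R3.
  [ 1  -4/3  4 ]
  [ 0     0  0 ]
  [ 0     0  0 ]
The reduced form has 1 nonzero row.

rank = 1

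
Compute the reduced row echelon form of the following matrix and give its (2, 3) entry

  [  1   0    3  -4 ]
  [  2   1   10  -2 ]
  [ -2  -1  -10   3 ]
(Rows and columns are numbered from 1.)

Subtract 2 times R1 from R2.
  [  1   0    3  -4 ]
  [  0   1    4   6 ]
  [ -2  -1  -10   3 ]
Add 2 times R1 to R3.
  [ 1   0   3  -4 ]
  [ 0   1   4   6 ]
  [ 0  -1  -4  -5 ]
Add R2 to R3.
  [ 1  0  3  -4 ]
  [ 0  1  4   6 ]
  [ 0  0  0   1 ]
Subtract 6 times R3 from R2.
  [ 1  0  3  -4 ]
  [ 0  1  4   0 ]
  [ 0  0  0   1 ]
Add 4 times R3 to R1.
  [ 1  0  3  0 ]
  [ 0  1  4  0 ]
  [ 0  0  0  1 ]

4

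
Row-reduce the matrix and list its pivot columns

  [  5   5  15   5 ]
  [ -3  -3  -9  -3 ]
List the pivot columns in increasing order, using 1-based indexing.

1

R1 → 1/5·R1
  [  1   1   3   1 ]
  [ -3  -3  -9  -3 ]
R2 → R2 + 3·R1
  [ 1  1  3  1 ]
  [ 0  0  0  0 ]
Pivot columns are the columns containing a leading 1.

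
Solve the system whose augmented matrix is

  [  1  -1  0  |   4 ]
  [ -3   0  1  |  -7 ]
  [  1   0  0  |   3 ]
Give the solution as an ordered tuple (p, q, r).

Add 3 times r1 to r2.
  [ 1  -1  0  |  4 ]
  [ 0  -3  1  |  5 ]
  [ 1   0  0  |  3 ]
Subtract r1 from r3.
  [ 1  -1  0  |   4 ]
  [ 0  -3  1  |   5 ]
  [ 0   1  0  |  -1 ]
Multiply r2 by -1/3.
  [ 1  -1     0  |     4 ]
  [ 0   1  -1/3  |  -5/3 ]
  [ 0   1     0  |    -1 ]
Subtract r2 from r3.
  [ 1  -1     0  |     4 ]
  [ 0   1  -1/3  |  -5/3 ]
  [ 0   0   1/3  |   2/3 ]
Multiply r3 by 3.
  [ 1  -1     0  |     4 ]
  [ 0   1  -1/3  |  -5/3 ]
  [ 0   0     1  |     2 ]
Add 1/3 times r3 to r2.
  [ 1  -1  0  |   4 ]
  [ 0   1  0  |  -1 ]
  [ 0   0  1  |   2 ]
Add r2 to r1.
  [ 1  0  0  |   3 ]
  [ 0  1  0  |  -1 ]
  [ 0  0  1  |   2 ]
Reading off the last column: p = 3, q = -1, r = 2.

(3, -1, 2)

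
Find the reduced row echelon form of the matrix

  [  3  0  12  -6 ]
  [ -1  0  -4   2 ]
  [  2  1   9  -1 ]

r1 := 1/3·r1
  [  1  0   4  -2 ]
  [ -1  0  -4   2 ]
  [  2  1   9  -1 ]
r2 := r2 + r1
  [ 1  0  4  -2 ]
  [ 0  0  0   0 ]
  [ 2  1  9  -1 ]
r3 := r3 − 2·r1
  [ 1  0  4  -2 ]
  [ 0  0  0   0 ]
  [ 0  1  1   3 ]
r2 <-> r3
  [ 1  0  4  -2 ]
  [ 0  1  1   3 ]
  [ 0  0  0   0 ]

[[1, 0, 4, -2], [0, 1, 1, 3], [0, 0, 0, 0]]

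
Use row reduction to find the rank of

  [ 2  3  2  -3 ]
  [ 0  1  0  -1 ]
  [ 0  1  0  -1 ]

rank = 2

Multiply r1 by 1/2.
  [ 1  3/2  1  -3/2 ]
  [ 0    1  0    -1 ]
  [ 0    1  0    -1 ]
Subtract r2 from r3.
  [ 1  3/2  1  -3/2 ]
  [ 0    1  0    -1 ]
  [ 0    0  0     0 ]
Subtract 3/2 times r2 from r1.
  [ 1  0  1   0 ]
  [ 0  1  0  -1 ]
  [ 0  0  0   0 ]
The reduced form has 2 nonzero rows.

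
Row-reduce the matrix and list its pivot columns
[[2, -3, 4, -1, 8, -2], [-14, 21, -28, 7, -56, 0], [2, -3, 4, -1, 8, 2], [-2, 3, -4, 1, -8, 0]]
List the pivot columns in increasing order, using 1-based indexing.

1, 6

r1 ← 1/2·r1
  [   1  -3/2    2  -1/2    4  -1 ]
  [ -14    21  -28     7  -56   0 ]
  [   2    -3    4    -1    8   2 ]
  [  -2     3   -4     1   -8   0 ]
r2 ← r2 + 14·r1
  [  1  -3/2   2  -1/2   4   -1 ]
  [  0     0   0     0   0  -14 ]
  [  2    -3   4    -1   8    2 ]
  [ -2     3  -4     1  -8    0 ]
r3 ← r3 − 2·r1
  [  1  -3/2   2  -1/2   4   -1 ]
  [  0     0   0     0   0  -14 ]
  [  0     0   0     0   0    4 ]
  [ -2     3  -4     1  -8    0 ]
r4 ← r4 + 2·r1
  [ 1  -3/2  2  -1/2  4   -1 ]
  [ 0     0  0     0  0  -14 ]
  [ 0     0  0     0  0    4 ]
  [ 0     0  0     0  0   -2 ]
r2 ← -1/14·r2
  [ 1  -3/2  2  -1/2  4  -1 ]
  [ 0     0  0     0  0   1 ]
  [ 0     0  0     0  0   4 ]
  [ 0     0  0     0  0  -2 ]
r3 ← r3 − 4·r2
  [ 1  -3/2  2  -1/2  4  -1 ]
  [ 0     0  0     0  0   1 ]
  [ 0     0  0     0  0   0 ]
  [ 0     0  0     0  0  -2 ]
r4 ← r4 + 2·r2
  [ 1  -3/2  2  -1/2  4  -1 ]
  [ 0     0  0     0  0   1 ]
  [ 0     0  0     0  0   0 ]
  [ 0     0  0     0  0   0 ]
r1 ← r1 + r2
  [ 1  -3/2  2  -1/2  4  0 ]
  [ 0     0  0     0  0  1 ]
  [ 0     0  0     0  0  0 ]
  [ 0     0  0     0  0  0 ]
Pivot columns are the columns containing a leading 1.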